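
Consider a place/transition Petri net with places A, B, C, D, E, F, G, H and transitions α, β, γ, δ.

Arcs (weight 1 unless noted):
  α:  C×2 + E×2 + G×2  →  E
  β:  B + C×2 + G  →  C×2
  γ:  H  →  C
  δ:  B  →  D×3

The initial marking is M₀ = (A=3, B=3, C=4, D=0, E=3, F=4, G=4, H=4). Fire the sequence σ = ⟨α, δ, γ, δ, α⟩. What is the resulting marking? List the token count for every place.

(A=3, B=1, C=1, D=6, E=1, F=4, G=0, H=3)

step 1: fire α:  (A=3, B=3, C=4, D=0, E=3, F=4, G=4, H=4) → (A=3, B=3, C=2, D=0, E=2, F=4, G=2, H=4)
step 2: fire δ:  (A=3, B=3, C=2, D=0, E=2, F=4, G=2, H=4) → (A=3, B=2, C=2, D=3, E=2, F=4, G=2, H=4)
step 3: fire γ:  (A=3, B=2, C=2, D=3, E=2, F=4, G=2, H=4) → (A=3, B=2, C=3, D=3, E=2, F=4, G=2, H=3)
step 4: fire δ:  (A=3, B=2, C=3, D=3, E=2, F=4, G=2, H=3) → (A=3, B=1, C=3, D=6, E=2, F=4, G=2, H=3)
step 5: fire α:  (A=3, B=1, C=3, D=6, E=2, F=4, G=2, H=3) → (A=3, B=1, C=1, D=6, E=1, F=4, G=0, H=3)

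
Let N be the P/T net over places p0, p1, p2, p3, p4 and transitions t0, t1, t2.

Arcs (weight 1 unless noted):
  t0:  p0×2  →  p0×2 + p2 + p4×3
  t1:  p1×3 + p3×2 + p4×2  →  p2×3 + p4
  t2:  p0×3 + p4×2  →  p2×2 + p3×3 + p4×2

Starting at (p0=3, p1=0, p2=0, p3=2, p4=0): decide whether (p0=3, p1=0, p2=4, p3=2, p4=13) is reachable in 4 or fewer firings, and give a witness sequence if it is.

NO — not reachable within 4 firings

depth 0: 1 marking
depth 1: 2 markings reached so far
depth 2: 4 markings reached so far
depth 3: 6 markings reached so far
depth 4: 8 markings reached so far
target is not among the 8 markings reachable within 4 steps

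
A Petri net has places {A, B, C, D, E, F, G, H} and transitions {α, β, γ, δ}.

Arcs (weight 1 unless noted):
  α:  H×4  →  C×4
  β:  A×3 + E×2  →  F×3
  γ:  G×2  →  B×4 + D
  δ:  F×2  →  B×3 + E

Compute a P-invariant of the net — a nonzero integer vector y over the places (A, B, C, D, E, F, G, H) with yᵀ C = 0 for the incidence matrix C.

y = (A:2, B:1, C:0, D:-4, E:-3, F:0, G:0, H:0)

Incidence matrix C (rows=places, cols=transitions):
        α    β    γ    δ
    A   0   -3    0    0
    B   0    0    4    3
    C   4    0    0    0
    D   0    0    1    0
    E   0   -2    0    1
    F   0    3    0   -2
    G   0    0   -2    0
    H  -4    0    0    0

Candidate y = [2, 1, 0, -4, -3, 0, 0, 0]; check y·C column-wise:
  col α: 2·0 + 1·0 + 0·4 + -4·0 + -3·0 + 0·-4 = 0
  col β: 2·-3 + 1·0 + -4·0 + -3·-2 + 0·3 = 0
  col γ: 2·0 + 1·4 + -4·1 + -3·0 + 0·-2 = 0
  col δ: 2·0 + 1·3 + -4·0 + -3·1 + 0·-2 = 0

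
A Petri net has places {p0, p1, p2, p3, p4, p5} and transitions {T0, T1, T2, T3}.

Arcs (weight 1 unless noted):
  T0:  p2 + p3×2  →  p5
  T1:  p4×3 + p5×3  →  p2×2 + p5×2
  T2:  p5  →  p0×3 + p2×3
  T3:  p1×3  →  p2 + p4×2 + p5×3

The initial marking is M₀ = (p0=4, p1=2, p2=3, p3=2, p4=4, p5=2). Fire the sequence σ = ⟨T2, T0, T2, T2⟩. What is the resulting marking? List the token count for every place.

step 1: fire T2:  (p0=4, p1=2, p2=3, p3=2, p4=4, p5=2) → (p0=7, p1=2, p2=6, p3=2, p4=4, p5=1)
step 2: fire T0:  (p0=7, p1=2, p2=6, p3=2, p4=4, p5=1) → (p0=7, p1=2, p2=5, p3=0, p4=4, p5=2)
step 3: fire T2:  (p0=7, p1=2, p2=5, p3=0, p4=4, p5=2) → (p0=10, p1=2, p2=8, p3=0, p4=4, p5=1)
step 4: fire T2:  (p0=10, p1=2, p2=8, p3=0, p4=4, p5=1) → (p0=13, p1=2, p2=11, p3=0, p4=4, p5=0)

(p0=13, p1=2, p2=11, p3=0, p4=4, p5=0)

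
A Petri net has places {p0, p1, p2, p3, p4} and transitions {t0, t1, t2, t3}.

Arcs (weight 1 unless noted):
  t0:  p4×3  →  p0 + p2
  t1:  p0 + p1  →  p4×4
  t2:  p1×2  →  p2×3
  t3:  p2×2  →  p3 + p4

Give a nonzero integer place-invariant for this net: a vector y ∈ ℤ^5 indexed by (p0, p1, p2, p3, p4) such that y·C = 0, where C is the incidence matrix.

Incidence matrix C (rows=places, cols=transitions):
       t0   t1   t2   t3
   p0   1   -1    0    0
   p1   0   -1   -2    0
   p2   1    0    3   -2
   p3   0    0    0    1
   p4  -3    4    0    1

Candidate y = [1, 3, 2, 3, 1]; check y·C column-wise:
  col t0: 1·1 + 3·0 + 2·1 + 3·0 + 1·-3 = 0
  col t1: 1·-1 + 3·-1 + 2·0 + 3·0 + 1·4 = 0
  col t2: 1·0 + 3·-2 + 2·3 + 3·0 + 1·0 = 0
  col t3: 1·0 + 3·0 + 2·-2 + 3·1 + 1·1 = 0

y = (p0:1, p1:3, p2:2, p3:3, p4:1)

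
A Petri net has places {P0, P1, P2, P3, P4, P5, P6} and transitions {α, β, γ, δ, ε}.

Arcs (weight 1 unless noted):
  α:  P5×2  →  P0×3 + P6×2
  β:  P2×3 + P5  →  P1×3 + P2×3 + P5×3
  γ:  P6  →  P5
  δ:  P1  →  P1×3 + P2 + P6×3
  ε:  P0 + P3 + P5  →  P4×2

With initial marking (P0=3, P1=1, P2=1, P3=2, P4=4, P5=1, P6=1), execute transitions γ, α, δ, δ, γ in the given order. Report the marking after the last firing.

step 1: fire γ:  (P0=3, P1=1, P2=1, P3=2, P4=4, P5=1, P6=1) → (P0=3, P1=1, P2=1, P3=2, P4=4, P5=2, P6=0)
step 2: fire α:  (P0=3, P1=1, P2=1, P3=2, P4=4, P5=2, P6=0) → (P0=6, P1=1, P2=1, P3=2, P4=4, P5=0, P6=2)
step 3: fire δ:  (P0=6, P1=1, P2=1, P3=2, P4=4, P5=0, P6=2) → (P0=6, P1=3, P2=2, P3=2, P4=4, P5=0, P6=5)
step 4: fire δ:  (P0=6, P1=3, P2=2, P3=2, P4=4, P5=0, P6=5) → (P0=6, P1=5, P2=3, P3=2, P4=4, P5=0, P6=8)
step 5: fire γ:  (P0=6, P1=5, P2=3, P3=2, P4=4, P5=0, P6=8) → (P0=6, P1=5, P2=3, P3=2, P4=4, P5=1, P6=7)

(P0=6, P1=5, P2=3, P3=2, P4=4, P5=1, P6=7)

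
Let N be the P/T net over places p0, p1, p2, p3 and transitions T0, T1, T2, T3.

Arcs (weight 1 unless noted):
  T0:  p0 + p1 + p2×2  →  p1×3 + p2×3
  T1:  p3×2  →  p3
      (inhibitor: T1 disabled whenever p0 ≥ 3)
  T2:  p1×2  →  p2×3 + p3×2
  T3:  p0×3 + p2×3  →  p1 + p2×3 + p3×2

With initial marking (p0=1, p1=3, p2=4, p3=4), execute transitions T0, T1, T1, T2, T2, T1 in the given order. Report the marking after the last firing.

(p0=0, p1=1, p2=11, p3=5)

step 1: fire T0:  (p0=1, p1=3, p2=4, p3=4) → (p0=0, p1=5, p2=5, p3=4)
step 2: fire T1:  (p0=0, p1=5, p2=5, p3=4) → (p0=0, p1=5, p2=5, p3=3)
step 3: fire T1:  (p0=0, p1=5, p2=5, p3=3) → (p0=0, p1=5, p2=5, p3=2)
step 4: fire T2:  (p0=0, p1=5, p2=5, p3=2) → (p0=0, p1=3, p2=8, p3=4)
step 5: fire T2:  (p0=0, p1=3, p2=8, p3=4) → (p0=0, p1=1, p2=11, p3=6)
step 6: fire T1:  (p0=0, p1=1, p2=11, p3=6) → (p0=0, p1=1, p2=11, p3=5)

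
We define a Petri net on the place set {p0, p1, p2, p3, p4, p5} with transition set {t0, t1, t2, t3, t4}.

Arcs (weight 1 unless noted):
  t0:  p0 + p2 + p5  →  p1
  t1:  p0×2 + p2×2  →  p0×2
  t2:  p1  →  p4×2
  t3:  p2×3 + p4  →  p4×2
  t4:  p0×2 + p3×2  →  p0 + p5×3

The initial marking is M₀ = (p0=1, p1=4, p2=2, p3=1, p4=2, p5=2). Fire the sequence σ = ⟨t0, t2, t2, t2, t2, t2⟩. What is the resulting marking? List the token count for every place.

(p0=0, p1=0, p2=1, p3=1, p4=12, p5=1)

step 1: fire t0:  (p0=1, p1=4, p2=2, p3=1, p4=2, p5=2) → (p0=0, p1=5, p2=1, p3=1, p4=2, p5=1)
step 2: fire t2:  (p0=0, p1=5, p2=1, p3=1, p4=2, p5=1) → (p0=0, p1=4, p2=1, p3=1, p4=4, p5=1)
step 3: fire t2:  (p0=0, p1=4, p2=1, p3=1, p4=4, p5=1) → (p0=0, p1=3, p2=1, p3=1, p4=6, p5=1)
step 4: fire t2:  (p0=0, p1=3, p2=1, p3=1, p4=6, p5=1) → (p0=0, p1=2, p2=1, p3=1, p4=8, p5=1)
step 5: fire t2:  (p0=0, p1=2, p2=1, p3=1, p4=8, p5=1) → (p0=0, p1=1, p2=1, p3=1, p4=10, p5=1)
step 6: fire t2:  (p0=0, p1=1, p2=1, p3=1, p4=10, p5=1) → (p0=0, p1=0, p2=1, p3=1, p4=12, p5=1)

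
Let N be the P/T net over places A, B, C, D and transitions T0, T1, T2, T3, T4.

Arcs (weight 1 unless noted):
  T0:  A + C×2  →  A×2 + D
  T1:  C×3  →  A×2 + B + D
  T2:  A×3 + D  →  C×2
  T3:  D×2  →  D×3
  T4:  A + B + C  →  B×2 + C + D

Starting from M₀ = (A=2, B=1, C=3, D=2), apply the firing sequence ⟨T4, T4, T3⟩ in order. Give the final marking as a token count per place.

step 1: fire T4:  (A=2, B=1, C=3, D=2) → (A=1, B=2, C=3, D=3)
step 2: fire T4:  (A=1, B=2, C=3, D=3) → (A=0, B=3, C=3, D=4)
step 3: fire T3:  (A=0, B=3, C=3, D=4) → (A=0, B=3, C=3, D=5)

(A=0, B=3, C=3, D=5)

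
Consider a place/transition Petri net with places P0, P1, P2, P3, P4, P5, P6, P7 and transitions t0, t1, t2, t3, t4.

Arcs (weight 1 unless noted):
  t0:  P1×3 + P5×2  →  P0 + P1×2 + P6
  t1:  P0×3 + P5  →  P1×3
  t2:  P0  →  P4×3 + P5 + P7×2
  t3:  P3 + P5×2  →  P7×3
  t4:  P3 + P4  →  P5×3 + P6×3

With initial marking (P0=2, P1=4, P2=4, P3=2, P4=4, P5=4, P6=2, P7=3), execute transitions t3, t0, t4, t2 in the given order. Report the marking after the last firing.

step 1: fire t3:  (P0=2, P1=4, P2=4, P3=2, P4=4, P5=4, P6=2, P7=3) → (P0=2, P1=4, P2=4, P3=1, P4=4, P5=2, P6=2, P7=6)
step 2: fire t0:  (P0=2, P1=4, P2=4, P3=1, P4=4, P5=2, P6=2, P7=6) → (P0=3, P1=3, P2=4, P3=1, P4=4, P5=0, P6=3, P7=6)
step 3: fire t4:  (P0=3, P1=3, P2=4, P3=1, P4=4, P5=0, P6=3, P7=6) → (P0=3, P1=3, P2=4, P3=0, P4=3, P5=3, P6=6, P7=6)
step 4: fire t2:  (P0=3, P1=3, P2=4, P3=0, P4=3, P5=3, P6=6, P7=6) → (P0=2, P1=3, P2=4, P3=0, P4=6, P5=4, P6=6, P7=8)

(P0=2, P1=3, P2=4, P3=0, P4=6, P5=4, P6=6, P7=8)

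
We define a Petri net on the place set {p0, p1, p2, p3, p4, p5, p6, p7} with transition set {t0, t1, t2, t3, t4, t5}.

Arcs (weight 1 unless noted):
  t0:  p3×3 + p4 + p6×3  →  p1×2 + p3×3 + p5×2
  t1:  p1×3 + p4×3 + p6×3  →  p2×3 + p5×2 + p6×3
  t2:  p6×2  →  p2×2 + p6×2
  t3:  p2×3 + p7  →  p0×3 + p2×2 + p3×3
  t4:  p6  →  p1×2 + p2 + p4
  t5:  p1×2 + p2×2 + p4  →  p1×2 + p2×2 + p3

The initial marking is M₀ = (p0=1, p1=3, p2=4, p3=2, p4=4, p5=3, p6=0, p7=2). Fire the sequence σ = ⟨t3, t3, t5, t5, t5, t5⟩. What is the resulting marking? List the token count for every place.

(p0=7, p1=3, p2=2, p3=12, p4=0, p5=3, p6=0, p7=0)

step 1: fire t3:  (p0=1, p1=3, p2=4, p3=2, p4=4, p5=3, p6=0, p7=2) → (p0=4, p1=3, p2=3, p3=5, p4=4, p5=3, p6=0, p7=1)
step 2: fire t3:  (p0=4, p1=3, p2=3, p3=5, p4=4, p5=3, p6=0, p7=1) → (p0=7, p1=3, p2=2, p3=8, p4=4, p5=3, p6=0, p7=0)
step 3: fire t5:  (p0=7, p1=3, p2=2, p3=8, p4=4, p5=3, p6=0, p7=0) → (p0=7, p1=3, p2=2, p3=9, p4=3, p5=3, p6=0, p7=0)
step 4: fire t5:  (p0=7, p1=3, p2=2, p3=9, p4=3, p5=3, p6=0, p7=0) → (p0=7, p1=3, p2=2, p3=10, p4=2, p5=3, p6=0, p7=0)
step 5: fire t5:  (p0=7, p1=3, p2=2, p3=10, p4=2, p5=3, p6=0, p7=0) → (p0=7, p1=3, p2=2, p3=11, p4=1, p5=3, p6=0, p7=0)
step 6: fire t5:  (p0=7, p1=3, p2=2, p3=11, p4=1, p5=3, p6=0, p7=0) → (p0=7, p1=3, p2=2, p3=12, p4=0, p5=3, p6=0, p7=0)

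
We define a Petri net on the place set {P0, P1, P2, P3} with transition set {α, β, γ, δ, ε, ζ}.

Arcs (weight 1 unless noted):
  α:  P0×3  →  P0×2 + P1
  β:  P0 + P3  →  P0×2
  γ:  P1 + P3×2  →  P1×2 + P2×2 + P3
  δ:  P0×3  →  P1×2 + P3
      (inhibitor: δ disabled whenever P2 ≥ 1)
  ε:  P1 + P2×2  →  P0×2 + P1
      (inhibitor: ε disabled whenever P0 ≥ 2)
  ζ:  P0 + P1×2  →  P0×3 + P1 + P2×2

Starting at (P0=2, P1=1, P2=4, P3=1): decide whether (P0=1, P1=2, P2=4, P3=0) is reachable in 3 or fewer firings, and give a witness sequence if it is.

depth 0: 1 marking
depth 1: 2 markings reached so far
depth 2: 3 markings reached so far
depth 3: 4 markings reached so far
target is not among the 4 markings reachable within 3 steps

NO — not reachable within 3 firings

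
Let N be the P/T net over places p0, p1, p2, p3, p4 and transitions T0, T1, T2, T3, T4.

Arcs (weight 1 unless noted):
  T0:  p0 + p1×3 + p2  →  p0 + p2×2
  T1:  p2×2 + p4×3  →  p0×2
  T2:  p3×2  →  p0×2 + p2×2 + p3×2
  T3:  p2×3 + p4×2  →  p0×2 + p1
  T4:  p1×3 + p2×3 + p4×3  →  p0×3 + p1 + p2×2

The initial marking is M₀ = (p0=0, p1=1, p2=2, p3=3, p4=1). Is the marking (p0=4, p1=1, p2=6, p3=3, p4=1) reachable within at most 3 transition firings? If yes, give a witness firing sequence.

YES — reachable via ⟨T2, T2⟩ (2 firings)

step 1: fire T2:  (p0=0, p1=1, p2=2, p3=3, p4=1) → (p0=2, p1=1, p2=4, p3=3, p4=1)
step 2: fire T2:  (p0=2, p1=1, p2=4, p3=3, p4=1) → (p0=4, p1=1, p2=6, p3=3, p4=1)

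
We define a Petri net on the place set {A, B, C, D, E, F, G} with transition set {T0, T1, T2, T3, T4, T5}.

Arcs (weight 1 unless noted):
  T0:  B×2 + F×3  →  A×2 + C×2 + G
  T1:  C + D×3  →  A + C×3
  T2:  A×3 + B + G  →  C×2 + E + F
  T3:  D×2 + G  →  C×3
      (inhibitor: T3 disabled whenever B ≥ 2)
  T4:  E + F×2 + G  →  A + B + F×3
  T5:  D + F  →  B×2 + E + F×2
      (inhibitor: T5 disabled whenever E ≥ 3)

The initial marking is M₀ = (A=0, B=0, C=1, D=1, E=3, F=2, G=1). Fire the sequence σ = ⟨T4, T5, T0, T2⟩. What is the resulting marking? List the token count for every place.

step 1: fire T4:  (A=0, B=0, C=1, D=1, E=3, F=2, G=1) → (A=1, B=1, C=1, D=1, E=2, F=3, G=0)
step 2: fire T5:  (A=1, B=1, C=1, D=1, E=2, F=3, G=0) → (A=1, B=3, C=1, D=0, E=3, F=4, G=0)
step 3: fire T0:  (A=1, B=3, C=1, D=0, E=3, F=4, G=0) → (A=3, B=1, C=3, D=0, E=3, F=1, G=1)
step 4: fire T2:  (A=3, B=1, C=3, D=0, E=3, F=1, G=1) → (A=0, B=0, C=5, D=0, E=4, F=2, G=0)

(A=0, B=0, C=5, D=0, E=4, F=2, G=0)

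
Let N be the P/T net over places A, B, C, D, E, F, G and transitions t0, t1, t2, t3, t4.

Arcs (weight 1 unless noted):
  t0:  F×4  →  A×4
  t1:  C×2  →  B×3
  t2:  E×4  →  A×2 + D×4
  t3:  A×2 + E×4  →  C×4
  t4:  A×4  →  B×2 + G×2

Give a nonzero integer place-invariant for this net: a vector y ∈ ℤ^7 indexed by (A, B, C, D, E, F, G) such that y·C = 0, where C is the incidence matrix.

Incidence matrix C (rows=places, cols=transitions):
       t0   t1   t2   t3   t4
    A   4    0    2   -2   -4
    B   0    3    0    0    2
    C   0   -2    0    4    0
    D   0    0    4    0    0
    E   0    0   -4   -4    0
    F  -4    0    0    0    0
    G   0    0    0    0    2

Candidate y = [2, 4, 6, 4, 5, 2, 0]; check y·C column-wise:
  col t0: 2·4 + 4·0 + 6·0 + 4·0 + 5·0 + 2·-4 = 0
  col t1: 2·0 + 4·3 + 6·-2 + 4·0 + 5·0 + 2·0 = 0
  col t2: 2·2 + 4·0 + 6·0 + 4·4 + 5·-4 + 2·0 = 0
  col t3: 2·-2 + 4·0 + 6·4 + 4·0 + 5·-4 + 2·0 = 0
  col t4: 2·-4 + 4·2 + 6·0 + 4·0 + 5·0 + 2·0 + 0·2 = 0

y = (A:2, B:4, C:6, D:4, E:5, F:2, G:0)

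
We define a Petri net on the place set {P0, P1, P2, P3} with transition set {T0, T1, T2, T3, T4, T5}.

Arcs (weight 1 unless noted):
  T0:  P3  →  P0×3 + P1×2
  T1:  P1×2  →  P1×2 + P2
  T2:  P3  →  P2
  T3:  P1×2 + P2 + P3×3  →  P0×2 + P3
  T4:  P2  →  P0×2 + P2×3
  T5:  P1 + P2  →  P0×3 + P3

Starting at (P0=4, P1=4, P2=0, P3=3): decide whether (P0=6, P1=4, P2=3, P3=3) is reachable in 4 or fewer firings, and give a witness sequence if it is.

YES — reachable via ⟨T1, T4⟩ (2 firings)

step 1: fire T1:  (P0=4, P1=4, P2=0, P3=3) → (P0=4, P1=4, P2=1, P3=3)
step 2: fire T4:  (P0=4, P1=4, P2=1, P3=3) → (P0=6, P1=4, P2=3, P3=3)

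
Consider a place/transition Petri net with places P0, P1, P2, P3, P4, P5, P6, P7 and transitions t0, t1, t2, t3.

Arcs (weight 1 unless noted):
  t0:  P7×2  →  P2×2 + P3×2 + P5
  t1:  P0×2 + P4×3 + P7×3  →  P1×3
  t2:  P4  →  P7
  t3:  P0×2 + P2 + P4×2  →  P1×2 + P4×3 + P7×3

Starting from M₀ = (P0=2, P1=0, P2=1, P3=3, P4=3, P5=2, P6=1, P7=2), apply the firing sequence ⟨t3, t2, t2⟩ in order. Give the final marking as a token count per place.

(P0=0, P1=2, P2=0, P3=3, P4=2, P5=2, P6=1, P7=7)

step 1: fire t3:  (P0=2, P1=0, P2=1, P3=3, P4=3, P5=2, P6=1, P7=2) → (P0=0, P1=2, P2=0, P3=3, P4=4, P5=2, P6=1, P7=5)
step 2: fire t2:  (P0=0, P1=2, P2=0, P3=3, P4=4, P5=2, P6=1, P7=5) → (P0=0, P1=2, P2=0, P3=3, P4=3, P5=2, P6=1, P7=6)
step 3: fire t2:  (P0=0, P1=2, P2=0, P3=3, P4=3, P5=2, P6=1, P7=6) → (P0=0, P1=2, P2=0, P3=3, P4=2, P5=2, P6=1, P7=7)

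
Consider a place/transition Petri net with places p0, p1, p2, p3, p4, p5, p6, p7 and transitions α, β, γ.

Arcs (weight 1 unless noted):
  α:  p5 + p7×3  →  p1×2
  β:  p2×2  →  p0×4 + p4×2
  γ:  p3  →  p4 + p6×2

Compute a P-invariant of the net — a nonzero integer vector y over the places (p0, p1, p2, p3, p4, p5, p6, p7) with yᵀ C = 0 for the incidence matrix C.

Incidence matrix C (rows=places, cols=transitions):
        α    β    γ
   p0   0    4    0
   p1   2    0    0
   p2   0   -2    0
   p3   0    0   -1
   p4   0    2    1
   p5  -1    0    0
   p6   0    0    2
   p7  -3    0    0

Candidate y = [1, 0, 2, 0, 0, 0, 0, 0]; check y·C column-wise:
  col α: 1·0 + 0·2 + 2·0 + 0·-1 + 0·-3 = 0
  col β: 1·4 + 2·-2 + 0·2 = 0
  col γ: 1·0 + 2·0 + 0·-1 + 0·1 + 0·2 = 0

y = (p0:1, p1:0, p2:2, p3:0, p4:0, p5:0, p6:0, p7:0)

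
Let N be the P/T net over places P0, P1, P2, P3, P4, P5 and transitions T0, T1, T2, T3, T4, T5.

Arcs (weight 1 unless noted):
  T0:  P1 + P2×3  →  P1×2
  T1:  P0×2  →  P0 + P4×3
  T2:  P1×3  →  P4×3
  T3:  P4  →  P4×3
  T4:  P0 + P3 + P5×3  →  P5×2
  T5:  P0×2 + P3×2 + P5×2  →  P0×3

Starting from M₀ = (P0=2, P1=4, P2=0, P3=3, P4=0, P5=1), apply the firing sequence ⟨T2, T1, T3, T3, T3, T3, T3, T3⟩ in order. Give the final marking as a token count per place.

step 1: fire T2:  (P0=2, P1=4, P2=0, P3=3, P4=0, P5=1) → (P0=2, P1=1, P2=0, P3=3, P4=3, P5=1)
step 2: fire T1:  (P0=2, P1=1, P2=0, P3=3, P4=3, P5=1) → (P0=1, P1=1, P2=0, P3=3, P4=6, P5=1)
step 3: fire T3:  (P0=1, P1=1, P2=0, P3=3, P4=6, P5=1) → (P0=1, P1=1, P2=0, P3=3, P4=8, P5=1)
step 4: fire T3:  (P0=1, P1=1, P2=0, P3=3, P4=8, P5=1) → (P0=1, P1=1, P2=0, P3=3, P4=10, P5=1)
step 5: fire T3:  (P0=1, P1=1, P2=0, P3=3, P4=10, P5=1) → (P0=1, P1=1, P2=0, P3=3, P4=12, P5=1)
step 6: fire T3:  (P0=1, P1=1, P2=0, P3=3, P4=12, P5=1) → (P0=1, P1=1, P2=0, P3=3, P4=14, P5=1)
step 7: fire T3:  (P0=1, P1=1, P2=0, P3=3, P4=14, P5=1) → (P0=1, P1=1, P2=0, P3=3, P4=16, P5=1)
step 8: fire T3:  (P0=1, P1=1, P2=0, P3=3, P4=16, P5=1) → (P0=1, P1=1, P2=0, P3=3, P4=18, P5=1)

(P0=1, P1=1, P2=0, P3=3, P4=18, P5=1)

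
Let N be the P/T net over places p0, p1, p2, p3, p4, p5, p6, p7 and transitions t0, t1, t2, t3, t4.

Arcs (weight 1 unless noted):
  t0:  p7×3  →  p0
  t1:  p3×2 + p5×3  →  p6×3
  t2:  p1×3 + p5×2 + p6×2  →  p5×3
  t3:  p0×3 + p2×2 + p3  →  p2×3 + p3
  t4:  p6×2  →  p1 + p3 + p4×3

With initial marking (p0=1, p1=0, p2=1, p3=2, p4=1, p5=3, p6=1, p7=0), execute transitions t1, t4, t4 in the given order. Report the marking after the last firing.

step 1: fire t1:  (p0=1, p1=0, p2=1, p3=2, p4=1, p5=3, p6=1, p7=0) → (p0=1, p1=0, p2=1, p3=0, p4=1, p5=0, p6=4, p7=0)
step 2: fire t4:  (p0=1, p1=0, p2=1, p3=0, p4=1, p5=0, p6=4, p7=0) → (p0=1, p1=1, p2=1, p3=1, p4=4, p5=0, p6=2, p7=0)
step 3: fire t4:  (p0=1, p1=1, p2=1, p3=1, p4=4, p5=0, p6=2, p7=0) → (p0=1, p1=2, p2=1, p3=2, p4=7, p5=0, p6=0, p7=0)

(p0=1, p1=2, p2=1, p3=2, p4=7, p5=0, p6=0, p7=0)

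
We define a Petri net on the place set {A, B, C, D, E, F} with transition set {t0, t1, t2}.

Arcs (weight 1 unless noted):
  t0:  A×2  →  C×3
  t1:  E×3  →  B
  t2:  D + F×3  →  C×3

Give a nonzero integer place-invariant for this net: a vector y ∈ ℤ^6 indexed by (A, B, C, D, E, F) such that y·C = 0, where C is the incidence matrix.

Incidence matrix C (rows=places, cols=transitions):
       t0   t1   t2
    A  -2    0    0
    B   0    1    0
    C   3    0    3
    D   0    0   -1
    E   0   -3    0
    F   0    0   -3

Candidate y = [3, 0, 2, 6, 0, 0]; check y·C column-wise:
  col t0: 3·-2 + 2·3 + 6·0 = 0
  col t1: 3·0 + 0·1 + 2·0 + 6·0 + 0·-3 = 0
  col t2: 3·0 + 2·3 + 6·-1 + 0·-3 = 0

y = (A:3, B:0, C:2, D:6, E:0, F:0)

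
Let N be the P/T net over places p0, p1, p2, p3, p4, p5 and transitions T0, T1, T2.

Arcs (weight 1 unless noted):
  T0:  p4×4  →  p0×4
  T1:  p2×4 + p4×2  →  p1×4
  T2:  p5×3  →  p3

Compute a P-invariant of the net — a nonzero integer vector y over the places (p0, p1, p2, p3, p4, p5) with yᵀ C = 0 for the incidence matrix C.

Incidence matrix C (rows=places, cols=transitions):
       T0   T1   T2
   p0   4    0    0
   p1   0    4    0
   p2   0   -4    0
   p3   0    0    1
   p4  -4   -2    0
   p5   0    0   -3

Candidate y = [0, 1, 1, 0, 0, 0]; check y·C column-wise:
  col T0: 0·4 + 1·0 + 1·0 + 0·-4 = 0
  col T1: 1·4 + 1·-4 + 0·-2 = 0
  col T2: 1·0 + 1·0 + 0·1 + 0·-3 = 0

y = (p0:0, p1:1, p2:1, p3:0, p4:0, p5:0)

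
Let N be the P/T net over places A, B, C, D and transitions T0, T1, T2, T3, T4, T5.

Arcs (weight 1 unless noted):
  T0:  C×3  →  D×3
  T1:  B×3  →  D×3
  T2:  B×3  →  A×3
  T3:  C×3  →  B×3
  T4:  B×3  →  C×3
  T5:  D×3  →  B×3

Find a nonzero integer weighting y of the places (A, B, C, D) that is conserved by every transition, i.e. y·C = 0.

Incidence matrix C (rows=places, cols=transitions):
       T0   T1   T2   T3   T4   T5
    A   0    0    3    0    0    0
    B   0   -3   -3    3   -3    3
    C  -3    0    0   -3    3    0
    D   3    3    0    0    0   -3

Candidate y = [1, 1, 1, 1]; check y·C column-wise:
  col T0: 1·0 + 1·0 + 1·-3 + 1·3 = 0
  col T1: 1·0 + 1·-3 + 1·0 + 1·3 = 0
  col T2: 1·3 + 1·-3 + 1·0 + 1·0 = 0
  col T3: 1·0 + 1·3 + 1·-3 + 1·0 = 0
  col T4: 1·0 + 1·-3 + 1·3 + 1·0 = 0
  col T5: 1·0 + 1·3 + 1·0 + 1·-3 = 0

y = (A:1, B:1, C:1, D:1)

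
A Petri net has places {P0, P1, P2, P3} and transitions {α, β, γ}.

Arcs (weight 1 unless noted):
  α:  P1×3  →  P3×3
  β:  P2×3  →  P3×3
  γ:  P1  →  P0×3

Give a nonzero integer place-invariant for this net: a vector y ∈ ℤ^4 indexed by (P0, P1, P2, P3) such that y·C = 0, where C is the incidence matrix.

y = (P0:1, P1:3, P2:3, P3:3)

Incidence matrix C (rows=places, cols=transitions):
        α    β    γ
   P0   0    0    3
   P1  -3    0   -1
   P2   0   -3    0
   P3   3    3    0

Candidate y = [1, 3, 3, 3]; check y·C column-wise:
  col α: 1·0 + 3·-3 + 3·0 + 3·3 = 0
  col β: 1·0 + 3·0 + 3·-3 + 3·3 = 0
  col γ: 1·3 + 3·-1 + 3·0 + 3·0 = 0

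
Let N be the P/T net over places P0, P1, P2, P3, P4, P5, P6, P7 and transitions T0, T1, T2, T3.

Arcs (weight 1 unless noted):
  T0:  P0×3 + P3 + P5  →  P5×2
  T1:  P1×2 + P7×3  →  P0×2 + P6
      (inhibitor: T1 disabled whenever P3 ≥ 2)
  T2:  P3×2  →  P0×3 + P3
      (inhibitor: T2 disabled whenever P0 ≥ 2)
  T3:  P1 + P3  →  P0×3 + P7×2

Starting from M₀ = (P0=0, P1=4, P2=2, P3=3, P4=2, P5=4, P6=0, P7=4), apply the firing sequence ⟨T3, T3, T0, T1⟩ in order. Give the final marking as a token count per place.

step 1: fire T3:  (P0=0, P1=4, P2=2, P3=3, P4=2, P5=4, P6=0, P7=4) → (P0=3, P1=3, P2=2, P3=2, P4=2, P5=4, P6=0, P7=6)
step 2: fire T3:  (P0=3, P1=3, P2=2, P3=2, P4=2, P5=4, P6=0, P7=6) → (P0=6, P1=2, P2=2, P3=1, P4=2, P5=4, P6=0, P7=8)
step 3: fire T0:  (P0=6, P1=2, P2=2, P3=1, P4=2, P5=4, P6=0, P7=8) → (P0=3, P1=2, P2=2, P3=0, P4=2, P5=5, P6=0, P7=8)
step 4: fire T1:  (P0=3, P1=2, P2=2, P3=0, P4=2, P5=5, P6=0, P7=8) → (P0=5, P1=0, P2=2, P3=0, P4=2, P5=5, P6=1, P7=5)

(P0=5, P1=0, P2=2, P3=0, P4=2, P5=5, P6=1, P7=5)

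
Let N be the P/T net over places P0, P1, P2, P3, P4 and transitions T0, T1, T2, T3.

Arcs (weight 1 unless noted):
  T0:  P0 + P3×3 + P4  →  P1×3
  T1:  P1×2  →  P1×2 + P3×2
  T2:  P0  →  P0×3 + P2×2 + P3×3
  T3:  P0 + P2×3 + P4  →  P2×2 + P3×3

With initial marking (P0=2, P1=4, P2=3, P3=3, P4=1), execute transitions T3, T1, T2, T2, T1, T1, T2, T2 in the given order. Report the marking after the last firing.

(P0=9, P1=4, P2=10, P3=24, P4=0)

step 1: fire T3:  (P0=2, P1=4, P2=3, P3=3, P4=1) → (P0=1, P1=4, P2=2, P3=6, P4=0)
step 2: fire T1:  (P0=1, P1=4, P2=2, P3=6, P4=0) → (P0=1, P1=4, P2=2, P3=8, P4=0)
step 3: fire T2:  (P0=1, P1=4, P2=2, P3=8, P4=0) → (P0=3, P1=4, P2=4, P3=11, P4=0)
step 4: fire T2:  (P0=3, P1=4, P2=4, P3=11, P4=0) → (P0=5, P1=4, P2=6, P3=14, P4=0)
step 5: fire T1:  (P0=5, P1=4, P2=6, P3=14, P4=0) → (P0=5, P1=4, P2=6, P3=16, P4=0)
step 6: fire T1:  (P0=5, P1=4, P2=6, P3=16, P4=0) → (P0=5, P1=4, P2=6, P3=18, P4=0)
step 7: fire T2:  (P0=5, P1=4, P2=6, P3=18, P4=0) → (P0=7, P1=4, P2=8, P3=21, P4=0)
step 8: fire T2:  (P0=7, P1=4, P2=8, P3=21, P4=0) → (P0=9, P1=4, P2=10, P3=24, P4=0)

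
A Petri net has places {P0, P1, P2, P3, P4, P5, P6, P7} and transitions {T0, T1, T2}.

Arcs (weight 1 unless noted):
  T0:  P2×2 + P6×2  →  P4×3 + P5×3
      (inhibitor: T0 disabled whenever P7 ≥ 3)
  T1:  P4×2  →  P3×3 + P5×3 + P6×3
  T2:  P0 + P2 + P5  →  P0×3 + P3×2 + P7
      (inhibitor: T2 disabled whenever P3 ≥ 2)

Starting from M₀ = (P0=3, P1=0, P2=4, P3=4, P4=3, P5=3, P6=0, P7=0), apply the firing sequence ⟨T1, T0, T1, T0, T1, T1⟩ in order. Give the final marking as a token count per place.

step 1: fire T1:  (P0=3, P1=0, P2=4, P3=4, P4=3, P5=3, P6=0, P7=0) → (P0=3, P1=0, P2=4, P3=7, P4=1, P5=6, P6=3, P7=0)
step 2: fire T0:  (P0=3, P1=0, P2=4, P3=7, P4=1, P5=6, P6=3, P7=0) → (P0=3, P1=0, P2=2, P3=7, P4=4, P5=9, P6=1, P7=0)
step 3: fire T1:  (P0=3, P1=0, P2=2, P3=7, P4=4, P5=9, P6=1, P7=0) → (P0=3, P1=0, P2=2, P3=10, P4=2, P5=12, P6=4, P7=0)
step 4: fire T0:  (P0=3, P1=0, P2=2, P3=10, P4=2, P5=12, P6=4, P7=0) → (P0=3, P1=0, P2=0, P3=10, P4=5, P5=15, P6=2, P7=0)
step 5: fire T1:  (P0=3, P1=0, P2=0, P3=10, P4=5, P5=15, P6=2, P7=0) → (P0=3, P1=0, P2=0, P3=13, P4=3, P5=18, P6=5, P7=0)
step 6: fire T1:  (P0=3, P1=0, P2=0, P3=13, P4=3, P5=18, P6=5, P7=0) → (P0=3, P1=0, P2=0, P3=16, P4=1, P5=21, P6=8, P7=0)

(P0=3, P1=0, P2=0, P3=16, P4=1, P5=21, P6=8, P7=0)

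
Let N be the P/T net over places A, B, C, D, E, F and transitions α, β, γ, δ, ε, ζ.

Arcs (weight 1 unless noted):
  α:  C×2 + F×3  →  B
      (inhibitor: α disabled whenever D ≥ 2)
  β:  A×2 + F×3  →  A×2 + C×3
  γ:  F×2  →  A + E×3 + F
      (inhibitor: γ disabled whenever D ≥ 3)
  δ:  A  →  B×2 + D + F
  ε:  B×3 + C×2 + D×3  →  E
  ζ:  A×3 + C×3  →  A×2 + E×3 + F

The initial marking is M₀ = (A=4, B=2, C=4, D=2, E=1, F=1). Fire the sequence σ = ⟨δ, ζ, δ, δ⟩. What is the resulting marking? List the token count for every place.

(A=0, B=8, C=1, D=5, E=4, F=5)

step 1: fire δ:  (A=4, B=2, C=4, D=2, E=1, F=1) → (A=3, B=4, C=4, D=3, E=1, F=2)
step 2: fire ζ:  (A=3, B=4, C=4, D=3, E=1, F=2) → (A=2, B=4, C=1, D=3, E=4, F=3)
step 3: fire δ:  (A=2, B=4, C=1, D=3, E=4, F=3) → (A=1, B=6, C=1, D=4, E=4, F=4)
step 4: fire δ:  (A=1, B=6, C=1, D=4, E=4, F=4) → (A=0, B=8, C=1, D=5, E=4, F=5)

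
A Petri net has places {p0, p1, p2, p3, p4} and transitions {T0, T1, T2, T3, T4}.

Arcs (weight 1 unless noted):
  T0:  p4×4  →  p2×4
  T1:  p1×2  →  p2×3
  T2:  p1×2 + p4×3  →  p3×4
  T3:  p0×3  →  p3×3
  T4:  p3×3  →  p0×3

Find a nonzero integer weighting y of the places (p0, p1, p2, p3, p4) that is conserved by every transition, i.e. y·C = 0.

y = (p0:3, p1:3, p2:2, p3:3, p4:2)

Incidence matrix C (rows=places, cols=transitions):
       T0   T1   T2   T3   T4
   p0   0    0    0   -3    3
   p1   0   -2   -2    0    0
   p2   4    3    0    0    0
   p3   0    0    4    3   -3
   p4  -4    0   -3    0    0

Candidate y = [3, 3, 2, 3, 2]; check y·C column-wise:
  col T0: 3·0 + 3·0 + 2·4 + 3·0 + 2·-4 = 0
  col T1: 3·0 + 3·-2 + 2·3 + 3·0 + 2·0 = 0
  col T2: 3·0 + 3·-2 + 2·0 + 3·4 + 2·-3 = 0
  col T3: 3·-3 + 3·0 + 2·0 + 3·3 + 2·0 = 0
  col T4: 3·3 + 3·0 + 2·0 + 3·-3 + 2·0 = 0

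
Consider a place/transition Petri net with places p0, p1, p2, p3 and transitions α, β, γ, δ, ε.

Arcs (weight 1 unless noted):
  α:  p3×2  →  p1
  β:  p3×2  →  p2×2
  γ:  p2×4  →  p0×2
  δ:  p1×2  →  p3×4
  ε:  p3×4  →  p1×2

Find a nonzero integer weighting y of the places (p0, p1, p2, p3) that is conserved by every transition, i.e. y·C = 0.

Incidence matrix C (rows=places, cols=transitions):
        α    β    γ    δ    ε
   p0   0    0    2    0    0
   p1   1    0    0   -2    2
   p2   0    2   -4    0    0
   p3  -2   -2    0    4   -4

Candidate y = [2, 2, 1, 1]; check y·C column-wise:
  col α: 2·0 + 2·1 + 1·0 + 1·-2 = 0
  col β: 2·0 + 2·0 + 1·2 + 1·-2 = 0
  col γ: 2·2 + 2·0 + 1·-4 + 1·0 = 0
  col δ: 2·0 + 2·-2 + 1·0 + 1·4 = 0
  col ε: 2·0 + 2·2 + 1·0 + 1·-4 = 0

y = (p0:2, p1:2, p2:1, p3:1)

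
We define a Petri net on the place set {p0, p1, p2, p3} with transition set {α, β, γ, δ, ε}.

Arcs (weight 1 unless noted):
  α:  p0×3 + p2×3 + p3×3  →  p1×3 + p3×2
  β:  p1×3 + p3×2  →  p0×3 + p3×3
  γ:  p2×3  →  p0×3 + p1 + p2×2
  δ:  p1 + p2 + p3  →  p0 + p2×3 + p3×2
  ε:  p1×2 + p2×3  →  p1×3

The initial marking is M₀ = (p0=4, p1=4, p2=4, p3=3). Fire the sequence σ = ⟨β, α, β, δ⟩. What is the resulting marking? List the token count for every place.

(p0=8, p1=0, p2=3, p3=5)

step 1: fire β:  (p0=4, p1=4, p2=4, p3=3) → (p0=7, p1=1, p2=4, p3=4)
step 2: fire α:  (p0=7, p1=1, p2=4, p3=4) → (p0=4, p1=4, p2=1, p3=3)
step 3: fire β:  (p0=4, p1=4, p2=1, p3=3) → (p0=7, p1=1, p2=1, p3=4)
step 4: fire δ:  (p0=7, p1=1, p2=1, p3=4) → (p0=8, p1=0, p2=3, p3=5)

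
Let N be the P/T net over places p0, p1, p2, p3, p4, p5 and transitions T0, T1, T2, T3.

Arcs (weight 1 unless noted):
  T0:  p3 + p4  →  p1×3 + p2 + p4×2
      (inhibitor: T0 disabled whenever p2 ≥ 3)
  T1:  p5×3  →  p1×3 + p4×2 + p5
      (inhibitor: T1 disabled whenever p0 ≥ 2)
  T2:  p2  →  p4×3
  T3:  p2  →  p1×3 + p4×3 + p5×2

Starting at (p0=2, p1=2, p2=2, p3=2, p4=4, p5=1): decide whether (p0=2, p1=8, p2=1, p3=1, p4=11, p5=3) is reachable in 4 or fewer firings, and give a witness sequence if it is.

step 1: fire T0:  (p0=2, p1=2, p2=2, p3=2, p4=4, p5=1) → (p0=2, p1=5, p2=3, p3=1, p4=5, p5=1)
step 2: fire T2:  (p0=2, p1=5, p2=3, p3=1, p4=5, p5=1) → (p0=2, p1=5, p2=2, p3=1, p4=8, p5=1)
step 3: fire T3:  (p0=2, p1=5, p2=2, p3=1, p4=8, p5=1) → (p0=2, p1=8, p2=1, p3=1, p4=11, p5=3)

YES — reachable via ⟨T0, T2, T3⟩ (3 firings)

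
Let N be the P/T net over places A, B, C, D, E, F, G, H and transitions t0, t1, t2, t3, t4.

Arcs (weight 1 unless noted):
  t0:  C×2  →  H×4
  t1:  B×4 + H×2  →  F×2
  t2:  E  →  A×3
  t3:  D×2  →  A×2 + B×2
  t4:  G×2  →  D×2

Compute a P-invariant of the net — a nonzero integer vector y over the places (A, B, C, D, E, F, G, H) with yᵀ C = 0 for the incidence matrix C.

Incidence matrix C (rows=places, cols=transitions):
       t0   t1   t2   t3   t4
    A   0    0    3    2    0
    B   0   -4    0    2    0
    C  -2    0    0    0    0
    D   0    0    0   -2    2
    E   0    0   -1    0    0
    F   0    2    0    0    0
    G   0    0    0    0   -2
    H   4   -2    0    0    0

Candidate y = [1, -1, 0, 0, 3, -2, 0, 0]; check y·C column-wise:
  col t0: 1·0 + -1·0 + 0·-2 + 3·0 + -2·0 + 0·4 = 0
  col t1: 1·0 + -1·-4 + 3·0 + -2·2 + 0·-2 = 0
  col t2: 1·3 + -1·0 + 3·-1 + -2·0 = 0
  col t3: 1·2 + -1·2 + 0·-2 + 3·0 + -2·0 = 0
  col t4: 1·0 + -1·0 + 0·2 + 3·0 + -2·0 + 0·-2 = 0

y = (A:1, B:-1, C:0, D:0, E:3, F:-2, G:0, H:0)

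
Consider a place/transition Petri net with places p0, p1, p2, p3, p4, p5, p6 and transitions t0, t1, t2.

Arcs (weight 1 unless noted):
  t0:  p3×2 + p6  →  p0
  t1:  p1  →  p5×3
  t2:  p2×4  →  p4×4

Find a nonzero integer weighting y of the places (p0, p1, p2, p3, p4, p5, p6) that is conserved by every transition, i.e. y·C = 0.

Incidence matrix C (rows=places, cols=transitions):
       t0   t1   t2
   p0   1    0    0
   p1   0   -1    0
   p2   0    0   -4
   p3  -2    0    0
   p4   0    0    4
   p5   0    3    0
   p6  -1    0    0

Candidate y = [2, 0, 0, 1, 0, 0, 0]; check y·C column-wise:
  col t0: 2·1 + 1·-2 + 0·-1 = 0
  col t1: 2·0 + 0·-1 + 1·0 + 0·3 = 0
  col t2: 2·0 + 0·-4 + 1·0 + 0·4 = 0

y = (p0:2, p1:0, p2:0, p3:1, p4:0, p5:0, p6:0)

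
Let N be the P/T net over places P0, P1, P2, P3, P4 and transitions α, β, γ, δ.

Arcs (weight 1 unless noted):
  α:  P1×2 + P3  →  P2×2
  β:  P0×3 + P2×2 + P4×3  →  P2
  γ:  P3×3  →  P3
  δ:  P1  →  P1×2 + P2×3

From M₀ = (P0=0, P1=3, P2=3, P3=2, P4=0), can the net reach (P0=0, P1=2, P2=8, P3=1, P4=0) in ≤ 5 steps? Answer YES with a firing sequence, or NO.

YES — reachable via ⟨α, δ⟩ (2 firings)

step 1: fire α:  (P0=0, P1=3, P2=3, P3=2, P4=0) → (P0=0, P1=1, P2=5, P3=1, P4=0)
step 2: fire δ:  (P0=0, P1=1, P2=5, P3=1, P4=0) → (P0=0, P1=2, P2=8, P3=1, P4=0)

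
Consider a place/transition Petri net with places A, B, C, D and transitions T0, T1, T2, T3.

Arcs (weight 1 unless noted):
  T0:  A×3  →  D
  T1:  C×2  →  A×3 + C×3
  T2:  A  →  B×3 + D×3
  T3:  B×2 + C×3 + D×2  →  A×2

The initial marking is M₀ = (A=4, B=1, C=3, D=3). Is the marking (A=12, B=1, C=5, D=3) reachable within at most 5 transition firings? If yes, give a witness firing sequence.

depth 0: 1 marking
depth 1: 4 markings reached so far
depth 2: 10 markings reached so far
depth 3: 20 markings reached so far
depth 4: 35 markings reached so far
depth 5: 55 markings reached so far
target is not among the 55 markings reachable within 5 steps

NO — not reachable within 5 firings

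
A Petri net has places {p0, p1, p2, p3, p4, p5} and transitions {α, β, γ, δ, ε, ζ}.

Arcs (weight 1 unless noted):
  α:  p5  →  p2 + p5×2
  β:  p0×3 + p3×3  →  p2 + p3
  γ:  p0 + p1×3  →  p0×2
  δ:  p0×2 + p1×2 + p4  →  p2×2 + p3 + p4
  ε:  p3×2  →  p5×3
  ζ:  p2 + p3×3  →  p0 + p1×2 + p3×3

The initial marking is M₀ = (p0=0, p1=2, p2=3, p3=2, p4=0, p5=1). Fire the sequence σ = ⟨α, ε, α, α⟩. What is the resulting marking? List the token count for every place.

(p0=0, p1=2, p2=6, p3=0, p4=0, p5=7)

step 1: fire α:  (p0=0, p1=2, p2=3, p3=2, p4=0, p5=1) → (p0=0, p1=2, p2=4, p3=2, p4=0, p5=2)
step 2: fire ε:  (p0=0, p1=2, p2=4, p3=2, p4=0, p5=2) → (p0=0, p1=2, p2=4, p3=0, p4=0, p5=5)
step 3: fire α:  (p0=0, p1=2, p2=4, p3=0, p4=0, p5=5) → (p0=0, p1=2, p2=5, p3=0, p4=0, p5=6)
step 4: fire α:  (p0=0, p1=2, p2=5, p3=0, p4=0, p5=6) → (p0=0, p1=2, p2=6, p3=0, p4=0, p5=7)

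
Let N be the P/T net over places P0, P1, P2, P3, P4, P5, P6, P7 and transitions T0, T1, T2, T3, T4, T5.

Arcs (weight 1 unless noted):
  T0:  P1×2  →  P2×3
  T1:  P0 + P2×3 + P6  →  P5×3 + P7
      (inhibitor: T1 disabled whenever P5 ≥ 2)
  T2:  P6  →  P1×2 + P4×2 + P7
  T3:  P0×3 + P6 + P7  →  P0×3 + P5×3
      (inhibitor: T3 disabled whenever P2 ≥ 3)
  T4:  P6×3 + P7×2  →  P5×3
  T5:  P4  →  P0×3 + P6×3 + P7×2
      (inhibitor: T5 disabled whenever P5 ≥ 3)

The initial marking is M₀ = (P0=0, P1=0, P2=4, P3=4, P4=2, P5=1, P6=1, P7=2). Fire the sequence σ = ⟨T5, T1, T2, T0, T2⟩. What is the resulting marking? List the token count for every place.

(P0=2, P1=2, P2=4, P3=4, P4=5, P5=4, P6=1, P7=7)

step 1: fire T5:  (P0=0, P1=0, P2=4, P3=4, P4=2, P5=1, P6=1, P7=2) → (P0=3, P1=0, P2=4, P3=4, P4=1, P5=1, P6=4, P7=4)
step 2: fire T1:  (P0=3, P1=0, P2=4, P3=4, P4=1, P5=1, P6=4, P7=4) → (P0=2, P1=0, P2=1, P3=4, P4=1, P5=4, P6=3, P7=5)
step 3: fire T2:  (P0=2, P1=0, P2=1, P3=4, P4=1, P5=4, P6=3, P7=5) → (P0=2, P1=2, P2=1, P3=4, P4=3, P5=4, P6=2, P7=6)
step 4: fire T0:  (P0=2, P1=2, P2=1, P3=4, P4=3, P5=4, P6=2, P7=6) → (P0=2, P1=0, P2=4, P3=4, P4=3, P5=4, P6=2, P7=6)
step 5: fire T2:  (P0=2, P1=0, P2=4, P3=4, P4=3, P5=4, P6=2, P7=6) → (P0=2, P1=2, P2=4, P3=4, P4=5, P5=4, P6=1, P7=7)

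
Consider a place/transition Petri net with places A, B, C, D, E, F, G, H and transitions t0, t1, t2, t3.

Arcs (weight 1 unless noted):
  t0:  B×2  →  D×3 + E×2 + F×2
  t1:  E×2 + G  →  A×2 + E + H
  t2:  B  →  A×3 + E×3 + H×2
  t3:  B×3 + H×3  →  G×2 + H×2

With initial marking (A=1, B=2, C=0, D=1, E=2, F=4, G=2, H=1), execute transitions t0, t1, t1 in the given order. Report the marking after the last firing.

(A=5, B=0, C=0, D=4, E=2, F=6, G=0, H=3)

step 1: fire t0:  (A=1, B=2, C=0, D=1, E=2, F=4, G=2, H=1) → (A=1, B=0, C=0, D=4, E=4, F=6, G=2, H=1)
step 2: fire t1:  (A=1, B=0, C=0, D=4, E=4, F=6, G=2, H=1) → (A=3, B=0, C=0, D=4, E=3, F=6, G=1, H=2)
step 3: fire t1:  (A=3, B=0, C=0, D=4, E=3, F=6, G=1, H=2) → (A=5, B=0, C=0, D=4, E=2, F=6, G=0, H=3)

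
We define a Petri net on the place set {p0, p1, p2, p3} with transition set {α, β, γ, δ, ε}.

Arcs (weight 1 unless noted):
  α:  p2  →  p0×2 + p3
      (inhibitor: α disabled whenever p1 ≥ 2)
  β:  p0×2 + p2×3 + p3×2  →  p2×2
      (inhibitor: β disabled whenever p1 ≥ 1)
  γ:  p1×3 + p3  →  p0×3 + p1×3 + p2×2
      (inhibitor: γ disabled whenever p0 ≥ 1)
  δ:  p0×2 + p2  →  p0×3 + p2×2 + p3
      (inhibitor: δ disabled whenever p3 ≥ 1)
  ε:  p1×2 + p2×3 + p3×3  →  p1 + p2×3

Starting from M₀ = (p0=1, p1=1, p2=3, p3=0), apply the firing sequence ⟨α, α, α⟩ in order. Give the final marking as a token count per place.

step 1: fire α:  (p0=1, p1=1, p2=3, p3=0) → (p0=3, p1=1, p2=2, p3=1)
step 2: fire α:  (p0=3, p1=1, p2=2, p3=1) → (p0=5, p1=1, p2=1, p3=2)
step 3: fire α:  (p0=5, p1=1, p2=1, p3=2) → (p0=7, p1=1, p2=0, p3=3)

(p0=7, p1=1, p2=0, p3=3)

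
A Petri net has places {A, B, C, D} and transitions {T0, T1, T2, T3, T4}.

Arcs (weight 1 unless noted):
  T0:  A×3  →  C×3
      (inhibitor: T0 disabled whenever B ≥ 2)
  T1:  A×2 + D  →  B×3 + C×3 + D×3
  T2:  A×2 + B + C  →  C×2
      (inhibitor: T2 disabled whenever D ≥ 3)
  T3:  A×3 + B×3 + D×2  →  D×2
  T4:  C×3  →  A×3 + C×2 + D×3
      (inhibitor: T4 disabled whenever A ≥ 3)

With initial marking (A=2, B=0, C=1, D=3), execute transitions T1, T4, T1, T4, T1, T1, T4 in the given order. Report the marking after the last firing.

(A=3, B=12, C=10, D=20)

step 1: fire T1:  (A=2, B=0, C=1, D=3) → (A=0, B=3, C=4, D=5)
step 2: fire T4:  (A=0, B=3, C=4, D=5) → (A=3, B=3, C=3, D=8)
step 3: fire T1:  (A=3, B=3, C=3, D=8) → (A=1, B=6, C=6, D=10)
step 4: fire T4:  (A=1, B=6, C=6, D=10) → (A=4, B=6, C=5, D=13)
step 5: fire T1:  (A=4, B=6, C=5, D=13) → (A=2, B=9, C=8, D=15)
step 6: fire T1:  (A=2, B=9, C=8, D=15) → (A=0, B=12, C=11, D=17)
step 7: fire T4:  (A=0, B=12, C=11, D=17) → (A=3, B=12, C=10, D=20)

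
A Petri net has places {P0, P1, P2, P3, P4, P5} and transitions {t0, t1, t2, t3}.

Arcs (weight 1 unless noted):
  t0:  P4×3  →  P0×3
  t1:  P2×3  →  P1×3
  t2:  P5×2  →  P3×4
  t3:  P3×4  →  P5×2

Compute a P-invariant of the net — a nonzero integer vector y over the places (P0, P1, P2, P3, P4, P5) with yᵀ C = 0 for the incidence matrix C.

Incidence matrix C (rows=places, cols=transitions):
       t0   t1   t2   t3
   P0   3    0    0    0
   P1   0    3    0    0
   P2   0   -3    0    0
   P3   0    0    4   -4
   P4  -3    0    0    0
   P5   0    0   -2    2

Candidate y = [0, 1, 1, 0, 0, 0]; check y·C column-wise:
  col t0: 0·3 + 1·0 + 1·0 + 0·-3 = 0
  col t1: 1·3 + 1·-3 = 0
  col t2: 1·0 + 1·0 + 0·4 + 0·-2 = 0
  col t3: 1·0 + 1·0 + 0·-4 + 0·2 = 0

y = (P0:0, P1:1, P2:1, P3:0, P4:0, P5:0)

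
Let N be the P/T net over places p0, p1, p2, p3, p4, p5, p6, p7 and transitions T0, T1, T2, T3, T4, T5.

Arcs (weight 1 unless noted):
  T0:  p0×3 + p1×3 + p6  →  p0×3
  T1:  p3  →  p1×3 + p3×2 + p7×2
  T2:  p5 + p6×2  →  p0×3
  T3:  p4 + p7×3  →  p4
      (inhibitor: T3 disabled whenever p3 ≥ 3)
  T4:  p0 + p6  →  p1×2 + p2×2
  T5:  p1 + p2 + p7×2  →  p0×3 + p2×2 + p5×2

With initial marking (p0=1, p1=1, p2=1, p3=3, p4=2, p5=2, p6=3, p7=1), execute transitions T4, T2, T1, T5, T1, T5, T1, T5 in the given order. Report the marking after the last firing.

step 1: fire T4:  (p0=1, p1=1, p2=1, p3=3, p4=2, p5=2, p6=3, p7=1) → (p0=0, p1=3, p2=3, p3=3, p4=2, p5=2, p6=2, p7=1)
step 2: fire T2:  (p0=0, p1=3, p2=3, p3=3, p4=2, p5=2, p6=2, p7=1) → (p0=3, p1=3, p2=3, p3=3, p4=2, p5=1, p6=0, p7=1)
step 3: fire T1:  (p0=3, p1=3, p2=3, p3=3, p4=2, p5=1, p6=0, p7=1) → (p0=3, p1=6, p2=3, p3=4, p4=2, p5=1, p6=0, p7=3)
step 4: fire T5:  (p0=3, p1=6, p2=3, p3=4, p4=2, p5=1, p6=0, p7=3) → (p0=6, p1=5, p2=4, p3=4, p4=2, p5=3, p6=0, p7=1)
step 5: fire T1:  (p0=6, p1=5, p2=4, p3=4, p4=2, p5=3, p6=0, p7=1) → (p0=6, p1=8, p2=4, p3=5, p4=2, p5=3, p6=0, p7=3)
step 6: fire T5:  (p0=6, p1=8, p2=4, p3=5, p4=2, p5=3, p6=0, p7=3) → (p0=9, p1=7, p2=5, p3=5, p4=2, p5=5, p6=0, p7=1)
step 7: fire T1:  (p0=9, p1=7, p2=5, p3=5, p4=2, p5=5, p6=0, p7=1) → (p0=9, p1=10, p2=5, p3=6, p4=2, p5=5, p6=0, p7=3)
step 8: fire T5:  (p0=9, p1=10, p2=5, p3=6, p4=2, p5=5, p6=0, p7=3) → (p0=12, p1=9, p2=6, p3=6, p4=2, p5=7, p6=0, p7=1)

(p0=12, p1=9, p2=6, p3=6, p4=2, p5=7, p6=0, p7=1)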